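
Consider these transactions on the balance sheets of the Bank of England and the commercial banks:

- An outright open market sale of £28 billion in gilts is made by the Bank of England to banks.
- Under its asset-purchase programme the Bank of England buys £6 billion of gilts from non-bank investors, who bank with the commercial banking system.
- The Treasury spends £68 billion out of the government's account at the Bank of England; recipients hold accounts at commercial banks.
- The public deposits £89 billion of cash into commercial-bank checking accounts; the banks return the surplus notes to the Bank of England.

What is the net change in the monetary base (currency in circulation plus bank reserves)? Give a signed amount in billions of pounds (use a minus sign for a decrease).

Bank of England balance sheet:
  Assets:      Securities −£22B
  Liabilities: Bank reserves +£135B, Currency in circulation −£89B, Government deposits −£68B
Monetary base = currency + reserves: −£89B + (+£135B) = +£46 billion.

+£46 billion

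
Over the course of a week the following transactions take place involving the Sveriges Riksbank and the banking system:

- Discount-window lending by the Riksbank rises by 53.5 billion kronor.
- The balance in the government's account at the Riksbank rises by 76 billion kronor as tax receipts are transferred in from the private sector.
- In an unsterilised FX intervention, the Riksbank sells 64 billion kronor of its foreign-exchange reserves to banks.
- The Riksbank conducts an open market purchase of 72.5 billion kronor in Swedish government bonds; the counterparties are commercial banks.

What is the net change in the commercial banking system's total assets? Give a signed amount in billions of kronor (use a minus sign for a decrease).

Discount-window loan 53.5 billion kronor: bank balance sheets expand → +53.5B.
Government account inflow 76 billion kronor: bank balance sheets shrink → −76B.
FX sale 64 billion kronor: just an asset swap on bank balance sheets → 0.
OMO purchase (from banks) 72.5 billion kronor: just an asset swap on bank balance sheets → 0.
Net: 53.5 − 76 + 0 + 0 = -22.5 billion.

-22.5 billion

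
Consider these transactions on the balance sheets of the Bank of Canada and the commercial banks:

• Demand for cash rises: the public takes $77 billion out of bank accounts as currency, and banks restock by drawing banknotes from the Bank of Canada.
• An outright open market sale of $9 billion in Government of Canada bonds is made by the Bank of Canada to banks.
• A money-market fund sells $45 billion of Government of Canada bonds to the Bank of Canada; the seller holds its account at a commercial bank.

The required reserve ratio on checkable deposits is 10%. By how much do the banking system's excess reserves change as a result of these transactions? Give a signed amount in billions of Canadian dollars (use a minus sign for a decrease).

-$37.8 billion

Currency withdrawal $77 billion: reserves −$77B, deposits −$77B.
OMO sale (to banks) $9 billion: reserves −$9B, deposits 0.
Asset purchase (from non-banks) $45 billion: reserves +$45B, deposits +$45B.
Totals: Δreserves = −$41B, Δdeposits = −$32B.
Δrequired reserves = 10% × −$32B = −$3.2B.
Δexcess reserves = Δreserves − Δrequired = −$41B − (−$3.2B) = -$37.8 billion.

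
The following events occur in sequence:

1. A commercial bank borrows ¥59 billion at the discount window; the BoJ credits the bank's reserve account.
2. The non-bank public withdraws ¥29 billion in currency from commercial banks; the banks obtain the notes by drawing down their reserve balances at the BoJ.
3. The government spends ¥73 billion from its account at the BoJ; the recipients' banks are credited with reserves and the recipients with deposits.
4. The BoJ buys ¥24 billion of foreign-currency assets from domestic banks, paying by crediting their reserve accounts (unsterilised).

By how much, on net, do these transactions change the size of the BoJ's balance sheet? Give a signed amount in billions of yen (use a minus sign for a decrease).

+¥83 billion

Discount-window loan ¥59 billion: a BoJ asset is acquired → +¥59B.
Currency withdrawal ¥29 billion: only the composition of liabilities changes → 0.
Government spending ¥73 billion: only the composition of liabilities changes → 0.
FX purchase ¥24 billion: a BoJ asset is acquired → +¥24B.
Net: 59 + 0 + 0 + 24 = +¥83 billion.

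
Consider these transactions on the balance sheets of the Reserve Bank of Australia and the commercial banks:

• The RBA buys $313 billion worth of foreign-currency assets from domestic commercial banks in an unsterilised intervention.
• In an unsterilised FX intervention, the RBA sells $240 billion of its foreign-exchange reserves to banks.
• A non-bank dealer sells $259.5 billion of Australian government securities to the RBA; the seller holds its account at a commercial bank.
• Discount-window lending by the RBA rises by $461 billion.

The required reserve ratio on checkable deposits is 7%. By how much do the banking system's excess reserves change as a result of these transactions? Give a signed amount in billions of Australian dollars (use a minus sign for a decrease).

FX purchase $313 billion: reserves +$313B, deposits 0.
FX sale $240 billion: reserves −$240B, deposits 0.
Asset purchase (from non-banks) $259.5 billion: reserves +$259.5B, deposits +$259.5B.
Discount-window loan $461 billion: reserves +$461B, deposits 0.
Totals: Δreserves = +$793.5B, Δdeposits = +$259.5B.
Δrequired reserves = 7% × +$259.5B = +$18.165B.
Δexcess reserves = Δreserves − Δrequired = +$793.5B − (+$18.165B) = +$775.335 billion.

+$775.335 billion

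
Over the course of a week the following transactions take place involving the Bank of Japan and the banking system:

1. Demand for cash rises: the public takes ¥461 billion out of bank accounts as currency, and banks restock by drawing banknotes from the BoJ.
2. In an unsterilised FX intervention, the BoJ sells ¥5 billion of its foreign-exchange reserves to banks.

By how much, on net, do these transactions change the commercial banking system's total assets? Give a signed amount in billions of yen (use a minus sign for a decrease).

-¥461 billion

BoJ balance sheet:
  Assets:      Foreign assets −¥5B
  Liabilities: Bank reserves −¥466B, Currency in circulation +¥461B
Commercial banking system:
  Assets:      Reserves at CB −¥466B, Foreign assets +¥5B
  Liabilities: Checkable deposits −¥461B
Change in total bank assets = -¥461 billion.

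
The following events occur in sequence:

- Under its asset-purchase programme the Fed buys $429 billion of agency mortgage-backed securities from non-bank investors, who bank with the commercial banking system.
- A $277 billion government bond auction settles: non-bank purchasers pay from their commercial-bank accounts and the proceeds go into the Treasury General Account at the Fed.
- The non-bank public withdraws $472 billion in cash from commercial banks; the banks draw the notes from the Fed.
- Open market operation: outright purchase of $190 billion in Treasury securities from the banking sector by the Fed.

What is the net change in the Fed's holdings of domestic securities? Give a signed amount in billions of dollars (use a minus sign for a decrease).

Asset purchase (from non-banks) $429 billion: securities added to the Fed's portfolio → +$429B.
Government account inflow $277 billion: the Fed's securities portfolio is untouched → 0.
Currency withdrawal $472 billion: the Fed's securities portfolio is untouched → 0.
OMO purchase (from banks) $190 billion: securities added to the Fed's portfolio → +$190B.
Net: 429 + 0 + 0 + 190 = +$619 billion.

+$619 billion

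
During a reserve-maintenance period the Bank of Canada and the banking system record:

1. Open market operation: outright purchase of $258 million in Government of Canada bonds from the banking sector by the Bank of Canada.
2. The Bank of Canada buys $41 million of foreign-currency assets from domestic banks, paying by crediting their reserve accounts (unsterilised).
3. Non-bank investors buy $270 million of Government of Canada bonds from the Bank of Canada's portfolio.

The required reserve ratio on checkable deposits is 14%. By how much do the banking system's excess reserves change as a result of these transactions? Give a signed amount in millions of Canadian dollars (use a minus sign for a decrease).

OMO purchase (from banks) $258 million: reserves +$258M, deposits 0.
FX purchase $41 million: reserves +$41M, deposits 0.
Asset sale (to non-banks) $270 million: reserves −$270M, deposits −$270M.
Totals: Δreserves = +$29M, Δdeposits = −$270M.
Δrequired reserves = 14% × −$270M = −$37.8M.
Δexcess reserves = Δreserves − Δrequired = +$29M − (−$37.8M) = +$66.8 million.

+$66.8 million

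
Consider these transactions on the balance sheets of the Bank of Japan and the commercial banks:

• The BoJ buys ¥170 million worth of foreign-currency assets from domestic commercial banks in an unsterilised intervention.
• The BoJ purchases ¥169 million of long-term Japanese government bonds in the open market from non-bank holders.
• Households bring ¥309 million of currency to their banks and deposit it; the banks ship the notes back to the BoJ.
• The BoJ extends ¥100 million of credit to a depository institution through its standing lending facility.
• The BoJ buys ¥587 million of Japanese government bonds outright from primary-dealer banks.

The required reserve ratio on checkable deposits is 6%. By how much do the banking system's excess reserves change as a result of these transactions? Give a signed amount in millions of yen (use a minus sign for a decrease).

+¥1306.32 million

FX purchase ¥170 million: reserves +¥170M, deposits 0.
Asset purchase (from non-banks) ¥169 million: reserves +¥169M, deposits +¥169M.
Currency deposit ¥309 million: reserves +¥309M, deposits +¥309M.
Discount-window loan ¥100 million: reserves +¥100M, deposits 0.
OMO purchase (from banks) ¥587 million: reserves +¥587M, deposits 0.
Totals: Δreserves = +¥1335M, Δdeposits = +¥478M.
Δrequired reserves = 6% × +¥478M = +¥28.68M.
Δexcess reserves = Δreserves − Δrequired = +¥1335M − (+¥28.68M) = +¥1306.32 million.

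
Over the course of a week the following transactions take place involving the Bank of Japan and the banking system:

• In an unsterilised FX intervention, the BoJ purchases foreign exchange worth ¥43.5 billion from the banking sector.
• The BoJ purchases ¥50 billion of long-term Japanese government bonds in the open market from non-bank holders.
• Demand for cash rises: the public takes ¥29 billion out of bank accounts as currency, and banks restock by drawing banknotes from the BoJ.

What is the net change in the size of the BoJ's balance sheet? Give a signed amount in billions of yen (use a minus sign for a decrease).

BoJ balance sheet:
  Assets:      Securities +¥50B, Foreign assets +¥43.5B
  Liabilities: Bank reserves +¥64.5B, Currency in circulation +¥29B
Commercial banking system:
  Assets:      Reserves at CB +¥64.5B, Foreign assets −¥43.5B
  Liabilities: Checkable deposits +¥21B
Change in total BoJ assets = +¥93.5 billion.

+¥93.5 billion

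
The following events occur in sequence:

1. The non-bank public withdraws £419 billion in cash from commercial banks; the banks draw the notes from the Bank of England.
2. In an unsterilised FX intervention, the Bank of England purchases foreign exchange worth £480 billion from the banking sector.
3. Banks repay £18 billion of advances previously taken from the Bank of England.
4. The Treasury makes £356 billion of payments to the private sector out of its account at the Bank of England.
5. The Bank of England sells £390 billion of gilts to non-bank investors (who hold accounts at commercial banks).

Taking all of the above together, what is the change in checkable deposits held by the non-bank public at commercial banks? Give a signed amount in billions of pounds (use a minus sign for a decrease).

Currency withdrawal £419 billion: non-bank counterparties' bank balances fall → −£419B.
FX purchase £480 billion: the counterparty is a bank, so public deposits are unchanged → 0.
Discount-window repayment £18 billion: the counterparty is a bank, so public deposits are unchanged → 0.
Government spending £356 billion: non-bank counterparties' bank balances rise → +£356B.
Asset sale (to non-banks) £390 billion: non-bank counterparties' bank balances fall → −£390B.
Net: −419 + 0 + 0 + 356 − 390 = -£453 billion.

-£453 billion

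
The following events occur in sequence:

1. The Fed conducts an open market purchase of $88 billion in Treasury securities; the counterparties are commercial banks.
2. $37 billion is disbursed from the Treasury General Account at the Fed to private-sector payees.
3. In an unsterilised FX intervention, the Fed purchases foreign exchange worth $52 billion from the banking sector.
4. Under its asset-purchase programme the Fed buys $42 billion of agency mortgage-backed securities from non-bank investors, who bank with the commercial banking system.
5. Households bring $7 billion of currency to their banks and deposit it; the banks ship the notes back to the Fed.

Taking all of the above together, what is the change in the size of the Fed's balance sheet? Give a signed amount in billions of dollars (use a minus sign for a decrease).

+$182 billion

Fed balance sheet:
  Assets:      Securities +$130B, Foreign assets +$52B
  Liabilities: Bank reserves +$226B, Currency in circulation −$7B, Government deposits −$37B
Change in total Fed assets = +$182 billion.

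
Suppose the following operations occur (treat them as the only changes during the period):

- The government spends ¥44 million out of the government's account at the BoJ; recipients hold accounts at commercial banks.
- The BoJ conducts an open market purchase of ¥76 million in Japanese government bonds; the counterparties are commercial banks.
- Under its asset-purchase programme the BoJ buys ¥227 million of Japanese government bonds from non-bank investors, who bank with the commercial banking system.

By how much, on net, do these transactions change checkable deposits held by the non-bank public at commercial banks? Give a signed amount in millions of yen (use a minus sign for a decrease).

Government spending ¥44 million: non-bank counterparties' bank balances rise → +¥44M.
OMO purchase (from banks) ¥76 million: the counterparty is a bank, so public deposits are unchanged → 0.
Asset purchase (from non-banks) ¥227 million: non-bank counterparties' bank balances rise → +¥227M.
Net: 44 + 0 + 227 = +¥271 million.

+¥271 million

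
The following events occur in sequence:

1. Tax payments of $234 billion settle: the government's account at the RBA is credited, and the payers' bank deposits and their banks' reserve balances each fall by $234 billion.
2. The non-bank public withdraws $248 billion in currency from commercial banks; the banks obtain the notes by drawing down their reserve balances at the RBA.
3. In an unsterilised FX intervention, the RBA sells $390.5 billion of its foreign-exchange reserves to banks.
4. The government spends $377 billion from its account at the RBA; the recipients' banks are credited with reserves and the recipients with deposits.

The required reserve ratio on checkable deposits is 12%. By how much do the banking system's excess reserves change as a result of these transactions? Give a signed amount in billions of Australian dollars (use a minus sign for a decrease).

-$482.9 billion

Government account inflow $234 billion: reserves −$234B, deposits −$234B.
Currency withdrawal $248 billion: reserves −$248B, deposits −$248B.
FX sale $390.5 billion: reserves −$390.5B, deposits 0.
Government spending $377 billion: reserves +$377B, deposits +$377B.
Totals: Δreserves = −$495.5B, Δdeposits = −$105B.
Δrequired reserves = 12% × −$105B = −$12.6B.
Δexcess reserves = Δreserves − Δrequired = −$495.5B − (−$12.6B) = -$482.9 billion.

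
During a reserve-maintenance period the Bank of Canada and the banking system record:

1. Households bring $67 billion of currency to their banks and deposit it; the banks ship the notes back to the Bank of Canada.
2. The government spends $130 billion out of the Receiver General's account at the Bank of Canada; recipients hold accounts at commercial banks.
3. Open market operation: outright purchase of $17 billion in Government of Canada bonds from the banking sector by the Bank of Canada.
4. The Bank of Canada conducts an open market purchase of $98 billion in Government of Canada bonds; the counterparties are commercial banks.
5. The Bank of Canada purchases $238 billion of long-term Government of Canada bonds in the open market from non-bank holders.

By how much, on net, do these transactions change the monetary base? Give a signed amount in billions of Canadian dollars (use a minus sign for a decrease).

+$483 billion

Bank of Canada balance sheet:
  Assets:      Securities +$353B
  Liabilities: Bank reserves +$550B, Currency in circulation −$67B, Government deposits −$130B
Commercial banking system:
  Assets:      Reserves at CB +$550B, Securities −$115B
  Liabilities: Checkable deposits +$435B
Monetary base = currency + reserves: −$67B + (+$550B) = +$483 billion.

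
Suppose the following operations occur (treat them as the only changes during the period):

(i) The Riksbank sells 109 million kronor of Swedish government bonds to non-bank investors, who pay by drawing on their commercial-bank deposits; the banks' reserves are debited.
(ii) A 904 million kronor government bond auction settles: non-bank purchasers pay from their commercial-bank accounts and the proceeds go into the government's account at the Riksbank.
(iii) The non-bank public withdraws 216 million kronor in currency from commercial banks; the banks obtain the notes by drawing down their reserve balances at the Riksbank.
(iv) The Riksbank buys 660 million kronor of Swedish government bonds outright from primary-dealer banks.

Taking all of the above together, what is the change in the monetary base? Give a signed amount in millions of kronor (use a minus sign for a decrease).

-353 million

Asset sale (to non-banks) 109 million kronor: Riksbank balance sheet contracts → −109M.
Government account inflow 904 million kronor: reserves shift to a non-base liability → −904M.
Currency withdrawal 216 million kronor: just a shift between currency and reserves — both are base money → 0.
OMO purchase (from banks) 660 million kronor: Riksbank balance sheet expands → +660M.
Net: −109 − 904 + 0 + 660 = -353 million.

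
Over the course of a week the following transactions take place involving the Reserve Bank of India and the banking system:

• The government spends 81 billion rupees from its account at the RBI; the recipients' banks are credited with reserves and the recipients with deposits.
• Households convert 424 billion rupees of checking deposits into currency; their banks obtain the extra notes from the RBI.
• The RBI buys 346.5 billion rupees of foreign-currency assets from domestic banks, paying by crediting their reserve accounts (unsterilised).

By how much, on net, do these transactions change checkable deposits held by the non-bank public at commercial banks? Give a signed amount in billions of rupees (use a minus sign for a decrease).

-343 billion

Government spending 81 billion rupees: non-bank counterparties' bank balances rise → +81B.
Currency withdrawal 424 billion rupees: non-bank counterparties' bank balances fall → −424B.
FX purchase 346.5 billion rupees: the counterparty is a bank, so public deposits are unchanged → 0.
Net: 81 − 424 + 0 = -343 billion.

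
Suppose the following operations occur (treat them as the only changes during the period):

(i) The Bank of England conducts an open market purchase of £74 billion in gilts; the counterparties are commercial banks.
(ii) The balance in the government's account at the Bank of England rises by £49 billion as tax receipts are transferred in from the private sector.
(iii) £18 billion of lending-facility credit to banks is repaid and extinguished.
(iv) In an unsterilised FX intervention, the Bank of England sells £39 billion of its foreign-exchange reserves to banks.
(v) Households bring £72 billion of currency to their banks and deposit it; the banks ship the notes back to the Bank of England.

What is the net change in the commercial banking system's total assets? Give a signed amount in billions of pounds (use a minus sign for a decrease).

+£5 billion

OMO purchase (from banks) £74 billion: just an asset swap on bank balance sheets → 0.
Government account inflow £49 billion: bank balance sheets shrink → −£49B.
Discount-window repayment £18 billion: bank balance sheets shrink → −£18B.
FX sale £39 billion: just an asset swap on bank balance sheets → 0.
Currency deposit £72 billion: bank balance sheets expand → +£72B.
Net: 0 − 49 − 18 + 0 + 72 = +£5 billion.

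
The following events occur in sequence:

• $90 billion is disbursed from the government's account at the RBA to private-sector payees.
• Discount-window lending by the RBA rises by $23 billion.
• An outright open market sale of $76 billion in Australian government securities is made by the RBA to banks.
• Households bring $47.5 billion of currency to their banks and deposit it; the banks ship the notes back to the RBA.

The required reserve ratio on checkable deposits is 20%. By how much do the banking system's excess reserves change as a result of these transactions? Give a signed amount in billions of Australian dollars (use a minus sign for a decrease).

Government spending $90 billion: reserves +$90B, deposits +$90B.
Discount-window loan $23 billion: reserves +$23B, deposits 0.
OMO sale (to banks) $76 billion: reserves −$76B, deposits 0.
Currency deposit $47.5 billion: reserves +$47.5B, deposits +$47.5B.
Totals: Δreserves = +$84.5B, Δdeposits = +$137.5B.
Δrequired reserves = 20% × +$137.5B = +$27.5B.
Δexcess reserves = Δreserves − Δrequired = +$84.5B − (+$27.5B) = +$57 billion.

+$57 billion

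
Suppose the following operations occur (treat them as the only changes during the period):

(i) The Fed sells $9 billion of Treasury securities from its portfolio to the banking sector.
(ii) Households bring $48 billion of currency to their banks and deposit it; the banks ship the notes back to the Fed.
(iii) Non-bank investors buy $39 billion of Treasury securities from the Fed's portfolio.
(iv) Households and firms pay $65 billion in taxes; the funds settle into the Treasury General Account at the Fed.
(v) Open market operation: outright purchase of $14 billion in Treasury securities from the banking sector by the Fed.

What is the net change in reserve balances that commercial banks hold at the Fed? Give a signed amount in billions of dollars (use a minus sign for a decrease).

-$51 billion

OMO sale (to banks) $9 billion: the buying banks pay out of their reserve balances → −$9B.
Currency deposit $48 billion: returned notes are swapped for reserve credit → +$48B.
Asset sale (to non-banks) $39 billion: the non-bank buyers' banks settle from reserves → −$39B.
Government account inflow $65 billion: funds move from bank reserves into the government account → −$65B.
OMO purchase (from banks) $14 billion: the Fed pays by crediting reserve accounts → +$14B.
Net: −9 + 48 − 39 − 65 + 14 = -$51 billion.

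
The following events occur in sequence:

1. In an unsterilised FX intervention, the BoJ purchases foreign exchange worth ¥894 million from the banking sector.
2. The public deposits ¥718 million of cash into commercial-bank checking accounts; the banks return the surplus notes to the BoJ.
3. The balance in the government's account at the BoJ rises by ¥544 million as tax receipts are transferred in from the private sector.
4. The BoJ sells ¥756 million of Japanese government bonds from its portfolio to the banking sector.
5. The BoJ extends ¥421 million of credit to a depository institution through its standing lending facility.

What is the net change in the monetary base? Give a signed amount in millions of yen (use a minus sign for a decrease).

+¥15 million

BoJ balance sheet:
  Assets:      Securities −¥756M, Loans to banks +¥421M, Foreign assets +¥894M
  Liabilities: Bank reserves +¥733M, Currency in circulation −¥718M, Government deposits +¥544M
Commercial banking system:
  Assets:      Reserves at CB +¥733M, Securities +¥756M, Foreign assets −¥894M
  Liabilities: Checkable deposits +¥174M, Borrowings from CB +¥421M
Monetary base = currency + reserves: −¥718M + (+¥733M) = +¥15 million.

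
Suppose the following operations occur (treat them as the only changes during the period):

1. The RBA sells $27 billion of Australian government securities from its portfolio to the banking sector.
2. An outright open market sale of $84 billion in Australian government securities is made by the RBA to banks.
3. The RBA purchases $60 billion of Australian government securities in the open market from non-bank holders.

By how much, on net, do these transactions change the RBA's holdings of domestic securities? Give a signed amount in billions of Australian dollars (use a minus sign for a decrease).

-$51 billion

RBA balance sheet:
  Assets:      Securities −$51B
  Liabilities: Bank reserves −$51B
So the change in the RBA's holdings of domestic securities is -$51 billion.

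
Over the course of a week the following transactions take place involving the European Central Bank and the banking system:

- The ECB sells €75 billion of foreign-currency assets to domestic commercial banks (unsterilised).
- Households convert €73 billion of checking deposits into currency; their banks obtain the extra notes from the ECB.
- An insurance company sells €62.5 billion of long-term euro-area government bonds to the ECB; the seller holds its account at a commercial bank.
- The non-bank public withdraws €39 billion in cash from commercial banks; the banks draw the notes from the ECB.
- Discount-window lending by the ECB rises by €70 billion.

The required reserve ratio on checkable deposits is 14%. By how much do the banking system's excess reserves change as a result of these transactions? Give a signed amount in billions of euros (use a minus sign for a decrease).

FX sale €75 billion: reserves −€75B, deposits 0.
Currency withdrawal €73 billion: reserves −€73B, deposits −€73B.
Asset purchase (from non-banks) €62.5 billion: reserves +€62.5B, deposits +€62.5B.
Currency withdrawal €39 billion: reserves −€39B, deposits −€39B.
Discount-window loan €70 billion: reserves +€70B, deposits 0.
Totals: Δreserves = −€54.5B, Δdeposits = −€49.5B.
Δrequired reserves = 14% × −€49.5B = −€6.93B.
Δexcess reserves = Δreserves − Δrequired = −€54.5B − (−€6.93B) = -€47.57 billion.

-€47.57 billion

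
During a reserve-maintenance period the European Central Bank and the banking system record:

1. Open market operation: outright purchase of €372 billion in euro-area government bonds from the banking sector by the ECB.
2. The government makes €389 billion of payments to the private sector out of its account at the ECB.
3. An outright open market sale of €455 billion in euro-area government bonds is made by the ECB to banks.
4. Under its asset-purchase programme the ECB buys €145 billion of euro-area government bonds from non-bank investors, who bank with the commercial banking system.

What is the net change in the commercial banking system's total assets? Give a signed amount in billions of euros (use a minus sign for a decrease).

OMO purchase (from banks) €372 billion: just an asset swap on bank balance sheets → 0.
Government spending €389 billion: bank balance sheets expand → +€389B.
OMO sale (to banks) €455 billion: just an asset swap on bank balance sheets → 0.
Asset purchase (from non-banks) €145 billion: bank balance sheets expand → +€145B.
Net: 0 + 389 + 0 + 145 = +€534 billion.

+€534 billion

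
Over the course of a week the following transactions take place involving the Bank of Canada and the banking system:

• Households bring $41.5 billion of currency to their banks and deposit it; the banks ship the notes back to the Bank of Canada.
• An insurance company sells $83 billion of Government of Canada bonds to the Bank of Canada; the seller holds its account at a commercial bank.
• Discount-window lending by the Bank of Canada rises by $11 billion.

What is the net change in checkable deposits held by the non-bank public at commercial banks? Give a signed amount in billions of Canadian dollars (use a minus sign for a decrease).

Bank of Canada balance sheet:
  Assets:      Securities +$83B, Loans to banks +$11B
  Liabilities: Bank reserves +$135.5B, Currency in circulation −$41.5B
Commercial banking system:
  Assets:      Reserves at CB +$135.5B
  Liabilities: Checkable deposits +$124.5B, Borrowings from CB +$11B
So the change in checkable deposits held by the non-bank public at commercial banks is +$124.5 billion.

+$124.5 billion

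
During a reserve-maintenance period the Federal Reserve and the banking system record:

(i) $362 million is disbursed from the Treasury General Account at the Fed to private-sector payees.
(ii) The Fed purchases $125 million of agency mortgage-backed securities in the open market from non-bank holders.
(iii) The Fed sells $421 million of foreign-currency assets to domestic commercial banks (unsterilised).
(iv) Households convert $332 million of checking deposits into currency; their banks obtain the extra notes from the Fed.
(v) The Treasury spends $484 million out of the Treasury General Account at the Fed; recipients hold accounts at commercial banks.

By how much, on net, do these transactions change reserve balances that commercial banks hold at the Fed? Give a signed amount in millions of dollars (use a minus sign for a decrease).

Government spending $362 million: government payments flow into bank reserve accounts → +$362M.
Asset purchase (from non-banks) $125 million: the Fed pays by crediting reserve accounts → +$125M.
FX sale $421 million: the buying banks pay out of their reserve balances → −$421M.
Currency withdrawal $332 million: banks swap reserves for currency → −$332M.
Government spending $484 million: government payments flow into bank reserve accounts → +$484M.
Net: 362 + 125 − 421 − 332 + 484 = +$218 million.

+$218 million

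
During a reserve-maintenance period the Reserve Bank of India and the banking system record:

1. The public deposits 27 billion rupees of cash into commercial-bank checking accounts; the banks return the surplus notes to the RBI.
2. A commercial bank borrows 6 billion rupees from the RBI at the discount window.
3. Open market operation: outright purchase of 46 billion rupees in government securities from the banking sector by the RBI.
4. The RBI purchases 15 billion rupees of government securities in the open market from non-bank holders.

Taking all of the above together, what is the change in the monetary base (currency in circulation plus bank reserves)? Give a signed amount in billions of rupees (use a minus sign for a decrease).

+67 billion

Currency deposit 27 billion rupees: just a shift between currency and reserves — both are base money → 0.
Discount-window loan 6 billion rupees: RBI balance sheet expands → +6B.
OMO purchase (from banks) 46 billion rupees: RBI balance sheet expands → +46B.
Asset purchase (from non-banks) 15 billion rupees: RBI balance sheet expands → +15B.
Net: 0 + 6 + 46 + 15 = +67 billion.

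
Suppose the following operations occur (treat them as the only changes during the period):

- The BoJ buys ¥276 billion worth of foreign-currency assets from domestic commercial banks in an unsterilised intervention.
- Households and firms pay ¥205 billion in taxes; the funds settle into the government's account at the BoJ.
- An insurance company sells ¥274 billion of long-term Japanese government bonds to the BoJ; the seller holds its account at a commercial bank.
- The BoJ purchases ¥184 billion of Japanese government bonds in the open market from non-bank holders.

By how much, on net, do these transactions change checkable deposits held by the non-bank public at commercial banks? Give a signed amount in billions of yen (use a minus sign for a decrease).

BoJ balance sheet:
  Assets:      Securities +¥458B, Foreign assets +¥276B
  Liabilities: Bank reserves +¥529B, Government deposits +¥205B
Commercial banking system:
  Assets:      Reserves at CB +¥529B, Foreign assets −¥276B
  Liabilities: Checkable deposits +¥253B
So the change in checkable deposits held by the non-bank public at commercial banks is +¥253 billion.

+¥253 billion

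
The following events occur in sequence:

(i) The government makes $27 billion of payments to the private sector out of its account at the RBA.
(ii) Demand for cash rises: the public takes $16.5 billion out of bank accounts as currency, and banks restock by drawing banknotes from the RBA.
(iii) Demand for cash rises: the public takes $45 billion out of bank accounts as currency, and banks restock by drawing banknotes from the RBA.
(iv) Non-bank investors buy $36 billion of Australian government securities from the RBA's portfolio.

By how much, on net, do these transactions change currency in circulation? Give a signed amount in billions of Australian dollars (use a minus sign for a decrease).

Government spending $27 billion: no currency enters or leaves circulation → 0.
Currency withdrawal $16.5 billion: notes leave the central bank → +$16.5B.
Currency withdrawal $45 billion: notes leave the central bank → +$45B.
Asset sale (to non-banks) $36 billion: no currency enters or leaves circulation → 0.
Net: 0 + 16.5 + 45 + 0 = +$61.5 billion.

+$61.5 billion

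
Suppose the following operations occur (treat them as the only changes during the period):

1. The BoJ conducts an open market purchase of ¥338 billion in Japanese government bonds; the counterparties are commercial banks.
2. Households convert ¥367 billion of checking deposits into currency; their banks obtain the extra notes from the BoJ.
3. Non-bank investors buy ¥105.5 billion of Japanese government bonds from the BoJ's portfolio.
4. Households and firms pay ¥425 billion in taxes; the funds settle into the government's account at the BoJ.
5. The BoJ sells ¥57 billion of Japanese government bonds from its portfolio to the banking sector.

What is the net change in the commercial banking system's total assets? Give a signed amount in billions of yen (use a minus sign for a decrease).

BoJ balance sheet:
  Assets:      Securities +¥175.5B
  Liabilities: Bank reserves −¥616.5B, Currency in circulation +¥367B, Government deposits +¥425B
Commercial banking system:
  Assets:      Reserves at CB −¥616.5B, Securities −¥281B
  Liabilities: Checkable deposits −¥897.5B
Change in total bank assets = -¥897.5 billion.

-¥897.5 billion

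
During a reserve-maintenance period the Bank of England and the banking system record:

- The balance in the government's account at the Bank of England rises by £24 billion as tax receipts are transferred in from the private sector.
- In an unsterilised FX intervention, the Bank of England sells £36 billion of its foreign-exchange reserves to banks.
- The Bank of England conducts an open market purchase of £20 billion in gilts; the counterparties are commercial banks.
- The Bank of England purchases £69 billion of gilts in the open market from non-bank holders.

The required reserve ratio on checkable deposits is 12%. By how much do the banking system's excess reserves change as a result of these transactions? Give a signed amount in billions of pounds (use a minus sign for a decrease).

+£23.6 billion

Government account inflow £24 billion: reserves −£24B, deposits −£24B.
FX sale £36 billion: reserves −£36B, deposits 0.
OMO purchase (from banks) £20 billion: reserves +£20B, deposits 0.
Asset purchase (from non-banks) £69 billion: reserves +£69B, deposits +£69B.
Totals: Δreserves = +£29B, Δdeposits = +£45B.
Δrequired reserves = 12% × +£45B = +£5.4B.
Δexcess reserves = Δreserves − Δrequired = +£29B − (+£5.4B) = +£23.6 billion.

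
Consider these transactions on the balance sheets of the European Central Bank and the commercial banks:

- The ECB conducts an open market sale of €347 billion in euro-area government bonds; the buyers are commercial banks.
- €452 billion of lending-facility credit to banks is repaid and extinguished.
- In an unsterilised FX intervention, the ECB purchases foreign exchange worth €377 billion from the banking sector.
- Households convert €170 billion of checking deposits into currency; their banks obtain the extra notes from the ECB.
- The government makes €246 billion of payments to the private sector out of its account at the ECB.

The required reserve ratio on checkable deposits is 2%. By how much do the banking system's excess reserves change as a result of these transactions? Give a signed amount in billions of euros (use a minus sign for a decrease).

OMO sale (to banks) €347 billion: reserves −€347B, deposits 0.
Discount-window repayment €452 billion: reserves −€452B, deposits 0.
FX purchase €377 billion: reserves +€377B, deposits 0.
Currency withdrawal €170 billion: reserves −€170B, deposits −€170B.
Government spending €246 billion: reserves +€246B, deposits +€246B.
Totals: Δreserves = −€346B, Δdeposits = +€76B.
Δrequired reserves = 2% × +€76B = +€1.52B.
Δexcess reserves = Δreserves − Δrequired = −€346B − (+€1.52B) = -€347.52 billion.

-€347.52 billion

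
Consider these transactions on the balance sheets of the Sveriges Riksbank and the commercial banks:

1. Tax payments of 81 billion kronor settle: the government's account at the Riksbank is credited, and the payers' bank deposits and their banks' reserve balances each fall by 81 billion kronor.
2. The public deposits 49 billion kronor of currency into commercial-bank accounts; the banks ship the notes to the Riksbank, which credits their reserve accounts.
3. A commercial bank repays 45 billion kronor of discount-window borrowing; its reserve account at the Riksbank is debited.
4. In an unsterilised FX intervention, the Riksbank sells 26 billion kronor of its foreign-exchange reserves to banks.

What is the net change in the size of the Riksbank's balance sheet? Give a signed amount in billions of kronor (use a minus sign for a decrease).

Government account inflow 81 billion kronor: only the composition of liabilities changes → 0.
Currency deposit 49 billion kronor: only the composition of liabilities changes → 0.
Discount-window repayment 45 billion kronor: a Riksbank asset is shed → −45B.
FX sale 26 billion kronor: a Riksbank asset is shed → −26B.
Net: 0 + 0 − 45 − 26 = -71 billion.

-71 billion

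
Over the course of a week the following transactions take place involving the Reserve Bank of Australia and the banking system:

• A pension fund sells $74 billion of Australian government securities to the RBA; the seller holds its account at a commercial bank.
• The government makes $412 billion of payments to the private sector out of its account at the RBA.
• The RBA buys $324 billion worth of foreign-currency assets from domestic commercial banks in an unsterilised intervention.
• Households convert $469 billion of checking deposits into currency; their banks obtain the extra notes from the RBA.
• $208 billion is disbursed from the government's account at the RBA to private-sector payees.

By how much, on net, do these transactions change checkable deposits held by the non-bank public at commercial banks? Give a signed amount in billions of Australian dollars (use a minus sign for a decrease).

+$225 billion

RBA balance sheet:
  Assets:      Securities +$74B, Foreign assets +$324B
  Liabilities: Bank reserves +$549B, Currency in circulation +$469B, Government deposits −$620B
Commercial banking system:
  Assets:      Reserves at CB +$549B, Foreign assets −$324B
  Liabilities: Checkable deposits +$225B
So the change in checkable deposits held by the non-bank public at commercial banks is +$225 billion.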